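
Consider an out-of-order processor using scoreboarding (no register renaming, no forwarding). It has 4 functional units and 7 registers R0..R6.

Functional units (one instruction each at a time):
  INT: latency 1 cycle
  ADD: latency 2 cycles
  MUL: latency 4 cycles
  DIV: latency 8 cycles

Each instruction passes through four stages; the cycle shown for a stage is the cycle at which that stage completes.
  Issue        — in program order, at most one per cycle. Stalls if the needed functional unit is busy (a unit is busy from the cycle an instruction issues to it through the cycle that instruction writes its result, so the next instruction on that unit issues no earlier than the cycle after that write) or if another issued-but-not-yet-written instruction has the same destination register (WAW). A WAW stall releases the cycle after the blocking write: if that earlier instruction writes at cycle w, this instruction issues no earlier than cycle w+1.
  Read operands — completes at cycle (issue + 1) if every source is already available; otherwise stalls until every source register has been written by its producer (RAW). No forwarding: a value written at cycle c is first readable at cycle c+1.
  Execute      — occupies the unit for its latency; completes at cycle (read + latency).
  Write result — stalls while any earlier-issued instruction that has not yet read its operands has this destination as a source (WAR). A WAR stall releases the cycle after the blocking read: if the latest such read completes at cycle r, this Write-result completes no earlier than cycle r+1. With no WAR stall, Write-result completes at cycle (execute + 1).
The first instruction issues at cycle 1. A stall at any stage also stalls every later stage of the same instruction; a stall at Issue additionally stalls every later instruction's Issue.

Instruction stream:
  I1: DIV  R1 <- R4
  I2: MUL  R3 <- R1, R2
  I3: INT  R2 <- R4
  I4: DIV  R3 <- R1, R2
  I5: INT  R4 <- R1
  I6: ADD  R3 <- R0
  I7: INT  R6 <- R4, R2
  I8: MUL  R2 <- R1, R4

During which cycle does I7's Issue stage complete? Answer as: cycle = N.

1) issue 1, read 2, done 10, write 11
2) issue 2, read 12, done 16, write 17  <RAW R1: wait I1 write@11>
3) issue 3, read 4, done 5, write 13  <WAR R2: wait I2 read@12>
4) issue 18, read 19, done 27, write 28  <WAW R3: wait I2 write@17>
5) issue 19, read 20, done 21, write 22
6) issue 29, read 30, done 32, write 33  <WAW R3: wait I4 write@28>
7) issue 30, read 31, done 32, write 33
8) issue 31, read 32, done 36, write 37

cycle = 30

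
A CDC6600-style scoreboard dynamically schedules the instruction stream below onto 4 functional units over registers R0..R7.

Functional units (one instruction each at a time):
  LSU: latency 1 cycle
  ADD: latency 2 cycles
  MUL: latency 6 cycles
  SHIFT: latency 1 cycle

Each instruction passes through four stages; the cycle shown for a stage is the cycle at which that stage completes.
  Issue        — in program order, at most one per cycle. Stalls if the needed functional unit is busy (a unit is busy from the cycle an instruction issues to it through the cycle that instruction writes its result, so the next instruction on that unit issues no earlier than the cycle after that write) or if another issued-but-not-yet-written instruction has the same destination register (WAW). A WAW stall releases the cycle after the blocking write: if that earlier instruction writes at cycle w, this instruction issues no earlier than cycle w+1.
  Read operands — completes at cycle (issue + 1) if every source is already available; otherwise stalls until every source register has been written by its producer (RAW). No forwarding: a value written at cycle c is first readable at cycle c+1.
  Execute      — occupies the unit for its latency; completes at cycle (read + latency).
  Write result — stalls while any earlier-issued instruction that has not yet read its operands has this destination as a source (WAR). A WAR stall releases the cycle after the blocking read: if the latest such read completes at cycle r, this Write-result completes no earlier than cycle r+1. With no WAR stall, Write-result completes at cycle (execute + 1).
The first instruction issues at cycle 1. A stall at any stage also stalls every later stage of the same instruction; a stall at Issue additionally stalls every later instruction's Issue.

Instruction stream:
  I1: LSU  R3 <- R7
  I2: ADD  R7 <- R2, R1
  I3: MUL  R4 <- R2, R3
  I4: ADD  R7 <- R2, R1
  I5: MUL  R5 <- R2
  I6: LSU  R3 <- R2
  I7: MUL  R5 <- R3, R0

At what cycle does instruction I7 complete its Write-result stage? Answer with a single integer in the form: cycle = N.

I1 -> (1, 2, 3, 4)
I2 -> (2, 3, 5, 6)
I3 -> (3, 5, 11, 12)  // RAW R3: wait I1 write@4
I4 -> (7, 8, 10, 11)  // struct: ADD busy until I2 writes@6
I5 -> (13, 14, 20, 21)  // struct: MUL busy until I3 writes@12
I6 -> (14, 15, 16, 17)
I7 -> (22, 23, 29, 30)  // struct: MUL busy until I5 writes@21

cycle = 30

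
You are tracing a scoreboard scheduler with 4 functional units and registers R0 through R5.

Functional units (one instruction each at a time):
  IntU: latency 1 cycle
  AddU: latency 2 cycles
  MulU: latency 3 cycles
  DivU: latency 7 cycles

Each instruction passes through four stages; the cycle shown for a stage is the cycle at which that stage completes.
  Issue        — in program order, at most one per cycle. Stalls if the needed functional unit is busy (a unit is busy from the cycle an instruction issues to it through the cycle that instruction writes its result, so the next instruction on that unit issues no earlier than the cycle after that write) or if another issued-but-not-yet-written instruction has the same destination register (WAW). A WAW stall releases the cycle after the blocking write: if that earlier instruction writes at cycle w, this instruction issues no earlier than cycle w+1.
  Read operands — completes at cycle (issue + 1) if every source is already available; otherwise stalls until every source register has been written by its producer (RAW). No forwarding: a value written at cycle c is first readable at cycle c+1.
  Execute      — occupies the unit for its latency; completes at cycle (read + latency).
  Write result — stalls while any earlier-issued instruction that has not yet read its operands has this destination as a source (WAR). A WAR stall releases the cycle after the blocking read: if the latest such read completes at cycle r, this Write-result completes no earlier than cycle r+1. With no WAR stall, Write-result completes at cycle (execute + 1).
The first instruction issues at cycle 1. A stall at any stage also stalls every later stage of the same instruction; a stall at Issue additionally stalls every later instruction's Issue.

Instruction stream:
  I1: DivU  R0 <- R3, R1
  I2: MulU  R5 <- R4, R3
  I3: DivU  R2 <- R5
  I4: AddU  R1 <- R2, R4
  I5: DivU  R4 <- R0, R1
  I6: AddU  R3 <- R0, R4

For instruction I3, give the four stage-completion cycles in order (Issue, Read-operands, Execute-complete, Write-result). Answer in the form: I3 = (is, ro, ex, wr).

I3 = (11, 12, 19, 20)

I1: IS=1 RO=2 EX=9 WR=10
I2: IS=2 RO=3 EX=6 WR=7
I3: IS=11 RO=12 EX=19 WR=20  [struct: DivU busy until I1 writes@10]
I4: IS=12 RO=21 EX=23 WR=24  [RAW R2: wait I3 write@20]
I5: IS=21 RO=25 EX=32 WR=33  [struct: DivU busy until I3 writes@20; RAW R1: wait I4 write@24]
I6: IS=25 RO=34 EX=36 WR=37  [struct: AddU busy until I4 writes@24; RAW R4: wait I5 write@33]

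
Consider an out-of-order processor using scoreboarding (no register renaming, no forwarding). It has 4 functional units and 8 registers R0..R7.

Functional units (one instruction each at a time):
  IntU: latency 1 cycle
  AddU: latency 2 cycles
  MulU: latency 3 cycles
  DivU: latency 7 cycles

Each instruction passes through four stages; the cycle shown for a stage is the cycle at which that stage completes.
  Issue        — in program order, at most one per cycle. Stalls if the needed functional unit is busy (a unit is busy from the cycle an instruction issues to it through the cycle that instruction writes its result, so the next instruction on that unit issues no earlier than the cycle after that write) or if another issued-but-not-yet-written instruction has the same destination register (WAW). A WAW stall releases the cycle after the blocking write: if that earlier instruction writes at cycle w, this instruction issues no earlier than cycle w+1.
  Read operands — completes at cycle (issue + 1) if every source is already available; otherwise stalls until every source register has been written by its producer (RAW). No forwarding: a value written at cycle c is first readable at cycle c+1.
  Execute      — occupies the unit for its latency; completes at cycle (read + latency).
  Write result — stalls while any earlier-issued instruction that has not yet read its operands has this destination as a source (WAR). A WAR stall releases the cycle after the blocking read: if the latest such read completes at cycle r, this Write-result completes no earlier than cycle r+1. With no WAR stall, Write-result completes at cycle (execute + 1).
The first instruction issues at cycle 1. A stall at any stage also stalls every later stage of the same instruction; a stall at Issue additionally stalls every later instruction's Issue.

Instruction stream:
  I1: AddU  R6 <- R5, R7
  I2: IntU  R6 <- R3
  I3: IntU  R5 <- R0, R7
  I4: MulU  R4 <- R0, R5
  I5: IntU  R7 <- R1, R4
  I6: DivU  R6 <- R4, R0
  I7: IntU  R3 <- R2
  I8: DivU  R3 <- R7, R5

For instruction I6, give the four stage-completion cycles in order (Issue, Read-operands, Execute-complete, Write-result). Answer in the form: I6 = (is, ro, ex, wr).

I6 = (15, 19, 26, 27)

1) issue 1, read 2, done 4, write 5
2) issue 6, read 7, done 8, write 9  <WAW R6: wait I1 write@5>
3) issue 10, read 11, done 12, write 13  <struct: IntU busy until I2 writes@9>
4) issue 11, read 14, done 17, write 18  <RAW R5: wait I3 write@13>
5) issue 14, read 19, done 20, write 21  <struct: IntU busy until I3 writes@13 / RAW R4: wait I4 write@18>
6) issue 15, read 19, done 26, write 27  <RAW R4: wait I4 write@18>
7) issue 22, read 23, done 24, write 25  <struct: IntU busy until I5 writes@21>
8) issue 28, read 29, done 36, write 37  <struct: DivU busy until I6 writes@27>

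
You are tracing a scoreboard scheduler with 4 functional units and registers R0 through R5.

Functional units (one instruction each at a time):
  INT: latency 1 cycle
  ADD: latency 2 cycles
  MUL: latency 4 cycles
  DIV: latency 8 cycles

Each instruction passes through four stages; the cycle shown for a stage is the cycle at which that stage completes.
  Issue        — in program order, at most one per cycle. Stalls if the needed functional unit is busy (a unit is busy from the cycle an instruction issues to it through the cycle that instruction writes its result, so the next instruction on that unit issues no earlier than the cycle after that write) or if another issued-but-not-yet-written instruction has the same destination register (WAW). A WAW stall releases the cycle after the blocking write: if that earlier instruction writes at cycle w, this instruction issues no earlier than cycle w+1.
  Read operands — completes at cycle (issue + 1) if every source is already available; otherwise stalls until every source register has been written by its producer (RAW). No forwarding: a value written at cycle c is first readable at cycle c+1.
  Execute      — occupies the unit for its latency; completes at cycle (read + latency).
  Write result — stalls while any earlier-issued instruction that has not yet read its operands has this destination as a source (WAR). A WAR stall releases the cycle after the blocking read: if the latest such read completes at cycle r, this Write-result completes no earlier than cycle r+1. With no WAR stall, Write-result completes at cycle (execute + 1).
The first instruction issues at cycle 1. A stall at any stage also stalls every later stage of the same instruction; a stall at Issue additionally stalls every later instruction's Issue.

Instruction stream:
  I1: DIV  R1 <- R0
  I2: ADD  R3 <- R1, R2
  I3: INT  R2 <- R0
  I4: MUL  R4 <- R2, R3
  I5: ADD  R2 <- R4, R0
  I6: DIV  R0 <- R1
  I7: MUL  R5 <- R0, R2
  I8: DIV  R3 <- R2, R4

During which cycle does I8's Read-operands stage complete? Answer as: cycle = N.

cycle = 29

I1  is:1  ro:2  ex:10  wr:11
I2  is:2  ro:12  ex:14  wr:15  — RAW R1: wait I1 write@11
I3  is:3  ro:4  ex:5  wr:13  — WAR R2: wait I2 read@12
I4  is:4  ro:16  ex:20  wr:21  — RAW R3: wait I2 write@15
I5  is:16  ro:22  ex:24  wr:25  — struct: ADD busy until I2 writes@15, RAW R4: wait I4 write@21
I6  is:17  ro:18  ex:26  wr:27
I7  is:22  ro:28  ex:32  wr:33  — struct: MUL busy until I4 writes@21, RAW R0: wait I6 write@27
I8  is:28  ro:29  ex:37  wr:38  — struct: DIV busy until I6 writes@27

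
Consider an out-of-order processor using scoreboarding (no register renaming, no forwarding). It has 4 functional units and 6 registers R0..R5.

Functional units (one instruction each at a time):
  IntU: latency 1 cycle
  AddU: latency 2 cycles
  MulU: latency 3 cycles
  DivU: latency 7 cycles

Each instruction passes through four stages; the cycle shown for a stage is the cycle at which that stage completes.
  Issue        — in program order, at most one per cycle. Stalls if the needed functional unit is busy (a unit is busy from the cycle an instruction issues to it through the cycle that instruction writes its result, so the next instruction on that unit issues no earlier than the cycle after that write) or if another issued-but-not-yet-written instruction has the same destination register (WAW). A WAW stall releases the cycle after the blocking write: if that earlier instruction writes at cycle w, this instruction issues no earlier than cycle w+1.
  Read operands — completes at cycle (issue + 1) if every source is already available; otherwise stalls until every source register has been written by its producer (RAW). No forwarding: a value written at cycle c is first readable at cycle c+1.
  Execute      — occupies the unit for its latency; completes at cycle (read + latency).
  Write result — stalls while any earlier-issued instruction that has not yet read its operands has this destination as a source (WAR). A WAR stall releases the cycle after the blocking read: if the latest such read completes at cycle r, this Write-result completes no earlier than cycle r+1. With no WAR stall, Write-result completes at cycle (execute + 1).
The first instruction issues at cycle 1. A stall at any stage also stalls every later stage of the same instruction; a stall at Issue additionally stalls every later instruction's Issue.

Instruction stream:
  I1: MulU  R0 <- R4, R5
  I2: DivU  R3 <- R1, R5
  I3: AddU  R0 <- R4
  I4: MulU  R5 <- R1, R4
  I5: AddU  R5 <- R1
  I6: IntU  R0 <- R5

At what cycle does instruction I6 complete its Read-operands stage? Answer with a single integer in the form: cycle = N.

I1 -> (1, 2, 5, 6)
I2 -> (2, 3, 10, 11)
I3 -> (7, 8, 10, 11)  // WAW R0: wait I1 write@6
I4 -> (8, 9, 12, 13)
I5 -> (14, 15, 17, 18)  // WAW R5: wait I4 write@13
I6 -> (15, 19, 20, 21)  // RAW R5: wait I5 write@18

cycle = 19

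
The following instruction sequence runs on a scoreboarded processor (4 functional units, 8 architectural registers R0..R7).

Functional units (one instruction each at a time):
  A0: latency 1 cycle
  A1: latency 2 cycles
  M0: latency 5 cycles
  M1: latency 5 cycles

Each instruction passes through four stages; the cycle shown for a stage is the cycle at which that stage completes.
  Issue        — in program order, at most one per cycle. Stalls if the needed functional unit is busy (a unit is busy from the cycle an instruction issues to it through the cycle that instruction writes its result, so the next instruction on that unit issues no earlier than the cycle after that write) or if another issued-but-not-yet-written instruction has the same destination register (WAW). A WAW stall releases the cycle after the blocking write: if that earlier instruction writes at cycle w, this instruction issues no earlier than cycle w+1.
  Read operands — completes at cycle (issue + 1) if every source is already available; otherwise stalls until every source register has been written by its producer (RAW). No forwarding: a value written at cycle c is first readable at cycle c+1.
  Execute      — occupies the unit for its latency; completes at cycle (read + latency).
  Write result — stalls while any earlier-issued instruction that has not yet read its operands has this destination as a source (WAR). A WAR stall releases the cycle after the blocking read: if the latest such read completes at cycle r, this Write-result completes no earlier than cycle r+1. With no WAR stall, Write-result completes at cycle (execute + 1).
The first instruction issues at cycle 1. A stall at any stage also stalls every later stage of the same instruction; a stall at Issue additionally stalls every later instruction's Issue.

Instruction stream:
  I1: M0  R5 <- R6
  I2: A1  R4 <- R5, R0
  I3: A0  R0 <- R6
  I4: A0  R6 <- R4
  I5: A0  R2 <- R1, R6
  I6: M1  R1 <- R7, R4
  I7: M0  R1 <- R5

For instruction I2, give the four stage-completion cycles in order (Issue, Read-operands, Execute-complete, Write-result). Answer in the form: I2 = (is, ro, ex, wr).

I2 = (2, 9, 11, 12)

1) issue 1, read 2, done 7, write 8
2) issue 2, read 9, done 11, write 12  <RAW R5: wait I1 write@8>
3) issue 3, read 4, done 5, write 10  <WAR R0: wait I2 read@9>
4) issue 11, read 13, done 14, write 15  <struct: A0 busy until I3 writes@10 / RAW R4: wait I2 write@12>
5) issue 16, read 17, done 18, write 19  <struct: A0 busy until I4 writes@15>
6) issue 17, read 18, done 23, write 24
7) issue 25, read 26, done 31, write 32  <WAW R1: wait I6 write@24>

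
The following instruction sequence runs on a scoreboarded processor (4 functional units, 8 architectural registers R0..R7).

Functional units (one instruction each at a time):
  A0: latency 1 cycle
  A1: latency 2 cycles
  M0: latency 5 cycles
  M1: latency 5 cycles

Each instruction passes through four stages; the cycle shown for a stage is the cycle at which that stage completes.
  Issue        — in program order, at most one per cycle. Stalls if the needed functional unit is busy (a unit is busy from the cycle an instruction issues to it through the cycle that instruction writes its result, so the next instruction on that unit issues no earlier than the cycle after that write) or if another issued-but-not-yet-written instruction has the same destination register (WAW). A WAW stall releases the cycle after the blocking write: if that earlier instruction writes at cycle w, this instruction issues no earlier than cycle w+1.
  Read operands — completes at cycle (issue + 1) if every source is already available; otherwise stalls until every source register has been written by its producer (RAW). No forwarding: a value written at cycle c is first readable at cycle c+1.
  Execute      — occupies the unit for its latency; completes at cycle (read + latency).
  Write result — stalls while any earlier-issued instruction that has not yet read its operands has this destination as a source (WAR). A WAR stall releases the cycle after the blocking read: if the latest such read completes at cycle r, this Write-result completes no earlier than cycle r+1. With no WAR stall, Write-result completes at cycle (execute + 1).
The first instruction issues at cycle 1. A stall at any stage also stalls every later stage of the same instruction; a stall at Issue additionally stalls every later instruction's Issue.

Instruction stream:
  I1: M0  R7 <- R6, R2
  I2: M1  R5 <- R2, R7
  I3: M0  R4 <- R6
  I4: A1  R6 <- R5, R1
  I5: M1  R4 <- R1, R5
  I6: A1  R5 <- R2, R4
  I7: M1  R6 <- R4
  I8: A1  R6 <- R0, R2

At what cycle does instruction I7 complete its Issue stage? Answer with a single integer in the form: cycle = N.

[1] issue I1 (M0)
[2] I1 read-ops, issue I2 (M1)
[7] I1 finished on M0
[8] I1→R7
[9] I2 read-ops, issue I3 (M0)
[10] I3 read-ops, issue I4 (A1)
[14] I2 finished on M1
[15] I2→R5, I3 finished on M0
[16] I3→R4, I4 read-ops
[17] issue I5 (M1)
[18] I4 finished on A1, I5 read-ops
[19] I4→R6
[20] issue I6 (A1)
[23] I5 finished on M1
[24] I5→R4
[25] I6 read-ops, issue I7 (M1)
[26] I7 read-ops
[27] I6 finished on A1
[28] I6→R5
[31] I7 finished on M1
[32] I7→R6
[33] issue I8 (A1)
[34] I8 read-ops
[36] I8 finished on A1
[37] I8→R6

cycle = 25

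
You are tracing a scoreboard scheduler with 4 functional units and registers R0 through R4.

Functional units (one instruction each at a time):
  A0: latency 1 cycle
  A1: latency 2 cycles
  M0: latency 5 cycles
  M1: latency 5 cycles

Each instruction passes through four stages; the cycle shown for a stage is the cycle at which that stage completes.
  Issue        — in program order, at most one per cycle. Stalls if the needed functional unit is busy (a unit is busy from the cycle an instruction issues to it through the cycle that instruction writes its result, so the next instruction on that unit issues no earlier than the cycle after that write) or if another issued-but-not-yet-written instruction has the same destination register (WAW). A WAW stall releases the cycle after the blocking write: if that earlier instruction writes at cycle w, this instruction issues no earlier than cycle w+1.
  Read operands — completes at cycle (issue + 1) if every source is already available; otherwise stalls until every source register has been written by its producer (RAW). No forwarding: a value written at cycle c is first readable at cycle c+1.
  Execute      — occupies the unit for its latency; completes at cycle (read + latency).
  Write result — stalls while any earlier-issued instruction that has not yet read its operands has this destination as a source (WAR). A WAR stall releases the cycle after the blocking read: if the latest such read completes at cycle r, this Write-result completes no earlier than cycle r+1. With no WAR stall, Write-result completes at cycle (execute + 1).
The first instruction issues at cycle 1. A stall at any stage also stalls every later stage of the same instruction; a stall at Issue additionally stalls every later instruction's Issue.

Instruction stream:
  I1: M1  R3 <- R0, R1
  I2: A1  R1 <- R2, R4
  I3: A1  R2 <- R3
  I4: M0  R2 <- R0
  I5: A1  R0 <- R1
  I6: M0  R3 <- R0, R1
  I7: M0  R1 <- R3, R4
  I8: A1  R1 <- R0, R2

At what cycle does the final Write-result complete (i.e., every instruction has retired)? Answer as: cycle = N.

t=1  I1→M1
t=2  I1 RO | I2→A1
t=3  I2 RO
t=5  I2 EX
t=6  I2 WR R1
t=7  I1 EX | I3→A1
t=8  I1 WR R3
t=9  I3 RO
t=11  I3 EX
t=12  I3 WR R2
t=13  I4→M0
t=14  I4 RO | I5→A1
t=15  I5 RO
t=17  I5 EX
t=18  I5 WR R0
t=19  I4 EX
t=20  I4 WR R2
t=21  I6→M0
t=22  I6 RO
t=27  I6 EX
t=28  I6 WR R3
t=29  I7→M0
t=30  I7 RO
t=35  I7 EX
t=36  I7 WR R1
t=37  I8→A1
t=38  I8 RO
t=40  I8 EX
t=41  I8 WR R1

cycle = 41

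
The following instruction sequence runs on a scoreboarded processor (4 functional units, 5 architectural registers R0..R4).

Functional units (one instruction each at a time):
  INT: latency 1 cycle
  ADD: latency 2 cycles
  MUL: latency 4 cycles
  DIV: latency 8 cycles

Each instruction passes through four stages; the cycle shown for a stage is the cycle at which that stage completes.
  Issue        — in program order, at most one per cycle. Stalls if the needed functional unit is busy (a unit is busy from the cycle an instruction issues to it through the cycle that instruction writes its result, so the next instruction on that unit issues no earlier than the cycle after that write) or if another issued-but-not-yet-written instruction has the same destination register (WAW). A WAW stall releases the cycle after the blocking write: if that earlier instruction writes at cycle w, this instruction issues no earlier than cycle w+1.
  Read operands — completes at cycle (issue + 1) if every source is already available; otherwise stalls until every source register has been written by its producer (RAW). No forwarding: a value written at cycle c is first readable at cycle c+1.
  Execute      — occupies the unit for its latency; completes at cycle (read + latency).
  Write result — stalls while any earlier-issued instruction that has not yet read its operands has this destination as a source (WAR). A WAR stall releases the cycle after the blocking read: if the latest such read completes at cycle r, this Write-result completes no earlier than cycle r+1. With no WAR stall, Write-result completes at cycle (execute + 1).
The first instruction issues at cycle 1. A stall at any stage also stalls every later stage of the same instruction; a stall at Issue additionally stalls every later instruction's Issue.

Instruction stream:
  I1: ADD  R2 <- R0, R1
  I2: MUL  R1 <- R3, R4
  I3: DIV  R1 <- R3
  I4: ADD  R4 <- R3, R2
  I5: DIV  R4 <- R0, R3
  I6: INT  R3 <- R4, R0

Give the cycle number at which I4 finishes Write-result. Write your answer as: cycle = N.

1) issue 1, read 2, done 4, write 5
2) issue 2, read 3, done 7, write 8
3) issue 9, read 10, done 18, write 19  <WAW R1: wait I2 write@8>
4) issue 10, read 11, done 13, write 14
5) issue 20, read 21, done 29, write 30  <struct: DIV busy until I3 writes@19>
6) issue 21, read 31, done 32, write 33  <RAW R4: wait I5 write@30>

cycle = 14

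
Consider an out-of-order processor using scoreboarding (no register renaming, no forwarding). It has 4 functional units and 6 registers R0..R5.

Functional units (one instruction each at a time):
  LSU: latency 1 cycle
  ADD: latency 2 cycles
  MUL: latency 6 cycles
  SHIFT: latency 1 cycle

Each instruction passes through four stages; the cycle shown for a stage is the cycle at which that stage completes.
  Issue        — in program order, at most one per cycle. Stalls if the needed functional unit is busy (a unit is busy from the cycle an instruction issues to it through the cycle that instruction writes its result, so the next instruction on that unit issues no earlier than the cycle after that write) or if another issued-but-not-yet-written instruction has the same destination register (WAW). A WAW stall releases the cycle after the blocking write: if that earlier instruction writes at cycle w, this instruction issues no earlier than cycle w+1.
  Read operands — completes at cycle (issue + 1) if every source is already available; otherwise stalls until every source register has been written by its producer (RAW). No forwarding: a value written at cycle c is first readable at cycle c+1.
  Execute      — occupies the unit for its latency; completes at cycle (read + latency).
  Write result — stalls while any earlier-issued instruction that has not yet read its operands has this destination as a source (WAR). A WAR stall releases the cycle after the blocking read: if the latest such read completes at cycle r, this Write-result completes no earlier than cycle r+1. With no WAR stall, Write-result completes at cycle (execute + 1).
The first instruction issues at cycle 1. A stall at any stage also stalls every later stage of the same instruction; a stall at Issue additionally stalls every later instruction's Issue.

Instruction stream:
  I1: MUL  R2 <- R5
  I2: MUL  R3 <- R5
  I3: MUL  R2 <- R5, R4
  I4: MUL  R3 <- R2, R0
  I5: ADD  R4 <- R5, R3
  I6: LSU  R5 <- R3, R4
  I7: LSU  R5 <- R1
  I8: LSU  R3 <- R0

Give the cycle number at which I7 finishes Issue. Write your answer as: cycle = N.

cycle = 44

I1: IS=1 RO=2 EX=8 WR=9
I2: IS=10 RO=11 EX=17 WR=18  [struct: MUL busy until I1 writes@9]
I3: IS=19 RO=20 EX=26 WR=27  [struct: MUL busy until I2 writes@18]
I4: IS=28 RO=29 EX=35 WR=36  [struct: MUL busy until I3 writes@27]
I5: IS=29 RO=37 EX=39 WR=40  [RAW R3: wait I4 write@36]
I6: IS=30 RO=41 EX=42 WR=43  [RAW R4: wait I5 write@40]
I7: IS=44 RO=45 EX=46 WR=47  [struct: LSU busy until I6 writes@43]
I8: IS=48 RO=49 EX=50 WR=51  [struct: LSU busy until I7 writes@47]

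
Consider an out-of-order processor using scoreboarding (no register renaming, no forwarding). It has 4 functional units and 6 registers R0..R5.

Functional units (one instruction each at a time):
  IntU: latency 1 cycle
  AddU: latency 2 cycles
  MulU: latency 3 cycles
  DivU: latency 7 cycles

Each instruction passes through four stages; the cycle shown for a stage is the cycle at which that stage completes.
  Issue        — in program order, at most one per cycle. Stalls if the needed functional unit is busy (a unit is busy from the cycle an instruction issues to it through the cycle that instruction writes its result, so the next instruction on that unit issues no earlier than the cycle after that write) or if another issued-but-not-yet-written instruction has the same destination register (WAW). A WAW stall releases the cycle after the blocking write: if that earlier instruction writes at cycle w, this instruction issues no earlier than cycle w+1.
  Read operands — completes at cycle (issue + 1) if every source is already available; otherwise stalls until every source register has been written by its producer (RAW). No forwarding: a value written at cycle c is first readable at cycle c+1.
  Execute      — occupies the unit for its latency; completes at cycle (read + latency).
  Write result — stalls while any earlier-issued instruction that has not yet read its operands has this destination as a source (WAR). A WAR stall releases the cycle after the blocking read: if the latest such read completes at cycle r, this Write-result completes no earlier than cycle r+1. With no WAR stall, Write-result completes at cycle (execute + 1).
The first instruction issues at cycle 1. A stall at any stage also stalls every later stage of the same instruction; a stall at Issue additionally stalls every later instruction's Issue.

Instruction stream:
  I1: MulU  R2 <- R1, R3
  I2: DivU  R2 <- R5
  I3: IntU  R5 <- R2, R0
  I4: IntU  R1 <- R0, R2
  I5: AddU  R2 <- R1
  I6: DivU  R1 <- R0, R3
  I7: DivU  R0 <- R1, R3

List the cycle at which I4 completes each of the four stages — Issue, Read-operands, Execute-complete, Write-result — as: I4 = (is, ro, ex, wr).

[I1] 1/2/5/6
[I2] 7/8/15/16  (WAW R2: wait I1 write@6)
[I3] 8/17/18/19  (RAW R2: wait I2 write@16)
[I4] 20/21/22/23  (struct: IntU busy until I3 writes@19)
[I5] 21/24/26/27  (RAW R1: wait I4 write@23)
[I6] 24/25/32/33  (WAW R1: wait I4 write@23)
[I7] 34/35/42/43  (struct: DivU busy until I6 writes@33)

I4 = (20, 21, 22, 23)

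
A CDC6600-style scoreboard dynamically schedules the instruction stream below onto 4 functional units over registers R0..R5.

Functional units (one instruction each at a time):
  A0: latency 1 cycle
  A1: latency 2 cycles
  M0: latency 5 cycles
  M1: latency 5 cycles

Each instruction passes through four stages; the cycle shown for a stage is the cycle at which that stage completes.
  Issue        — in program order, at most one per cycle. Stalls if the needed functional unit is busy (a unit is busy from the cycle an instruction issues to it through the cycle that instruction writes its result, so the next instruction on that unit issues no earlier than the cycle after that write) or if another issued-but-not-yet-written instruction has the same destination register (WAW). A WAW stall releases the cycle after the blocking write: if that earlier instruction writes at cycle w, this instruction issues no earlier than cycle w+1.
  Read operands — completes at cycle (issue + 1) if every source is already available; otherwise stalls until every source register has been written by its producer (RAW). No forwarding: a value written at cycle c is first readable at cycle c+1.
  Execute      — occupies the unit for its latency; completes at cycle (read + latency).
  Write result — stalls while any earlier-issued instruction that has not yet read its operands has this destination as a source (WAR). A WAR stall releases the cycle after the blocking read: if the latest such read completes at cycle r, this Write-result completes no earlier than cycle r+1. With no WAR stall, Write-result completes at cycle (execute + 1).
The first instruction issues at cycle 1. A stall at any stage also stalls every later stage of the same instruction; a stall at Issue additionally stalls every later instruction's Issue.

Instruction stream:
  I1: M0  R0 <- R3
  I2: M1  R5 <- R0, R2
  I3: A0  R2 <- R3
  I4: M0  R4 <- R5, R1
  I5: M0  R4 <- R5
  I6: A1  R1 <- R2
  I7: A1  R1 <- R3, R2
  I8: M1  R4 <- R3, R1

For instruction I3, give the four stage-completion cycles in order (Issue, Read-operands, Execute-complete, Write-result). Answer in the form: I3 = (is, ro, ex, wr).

t=1  I1 issues→M0
t=2  I1 reads · I2 issues→M1
t=3  I3 issues→A0
t=4  I3 reads
t=5  I3 exec-done
t=7  I1 exec-done
t=8  I1 writes R0
t=9  I2 reads · I4 issues→M0
t=10  I3 writes R2
t=14  I2 exec-done
t=15  I2 writes R5
t=16  I4 reads
t=21  I4 exec-done
t=22  I4 writes R4
t=23  I5 issues→M0
t=24  I5 reads · I6 issues→A1
t=25  I6 reads
t=27  I6 exec-done
t=28  I6 writes R1
t=29  I5 exec-done · I7 issues→A1
t=30  I5 writes R4 · I7 reads
t=31  I8 issues→M1
t=32  I7 exec-done
t=33  I7 writes R1
t=34  I8 reads
t=39  I8 exec-done
t=40  I8 writes R4

I3 = (3, 4, 5, 10)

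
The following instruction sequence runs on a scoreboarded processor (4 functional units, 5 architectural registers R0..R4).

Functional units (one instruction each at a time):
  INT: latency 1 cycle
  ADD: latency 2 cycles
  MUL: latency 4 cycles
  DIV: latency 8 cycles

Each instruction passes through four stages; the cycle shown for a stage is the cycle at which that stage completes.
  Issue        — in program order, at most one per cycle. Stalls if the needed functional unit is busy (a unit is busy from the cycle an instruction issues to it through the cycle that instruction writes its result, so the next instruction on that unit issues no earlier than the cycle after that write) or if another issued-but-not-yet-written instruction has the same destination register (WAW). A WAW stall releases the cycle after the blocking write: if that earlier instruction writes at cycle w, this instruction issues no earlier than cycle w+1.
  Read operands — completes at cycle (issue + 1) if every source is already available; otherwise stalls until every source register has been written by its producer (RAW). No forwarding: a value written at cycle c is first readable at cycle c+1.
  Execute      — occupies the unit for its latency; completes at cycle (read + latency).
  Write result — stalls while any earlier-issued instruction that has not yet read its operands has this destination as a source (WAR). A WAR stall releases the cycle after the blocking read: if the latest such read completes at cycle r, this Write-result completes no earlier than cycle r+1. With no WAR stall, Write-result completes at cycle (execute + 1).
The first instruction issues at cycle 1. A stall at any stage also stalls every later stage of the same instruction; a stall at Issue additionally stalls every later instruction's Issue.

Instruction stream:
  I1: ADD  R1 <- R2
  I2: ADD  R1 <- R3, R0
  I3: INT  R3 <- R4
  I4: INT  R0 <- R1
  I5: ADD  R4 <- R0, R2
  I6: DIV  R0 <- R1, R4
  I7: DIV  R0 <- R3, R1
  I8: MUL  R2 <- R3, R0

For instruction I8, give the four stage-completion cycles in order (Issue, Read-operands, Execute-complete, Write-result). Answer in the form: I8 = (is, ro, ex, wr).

I1 -> (1, 2, 4, 5)
I2 -> (6, 7, 9, 10)  // struct: ADD busy until I1 writes@5
I3 -> (7, 8, 9, 10)
I4 -> (11, 12, 13, 14)  // struct: INT busy until I3 writes@10
I5 -> (12, 15, 17, 18)  // RAW R0: wait I4 write@14
I6 -> (15, 19, 27, 28)  // WAW R0: wait I4 write@14, RAW R4: wait I5 write@18
I7 -> (29, 30, 38, 39)  // struct: DIV busy until I6 writes@28
I8 -> (30, 40, 44, 45)  // RAW R0: wait I7 write@39

I8 = (30, 40, 44, 45)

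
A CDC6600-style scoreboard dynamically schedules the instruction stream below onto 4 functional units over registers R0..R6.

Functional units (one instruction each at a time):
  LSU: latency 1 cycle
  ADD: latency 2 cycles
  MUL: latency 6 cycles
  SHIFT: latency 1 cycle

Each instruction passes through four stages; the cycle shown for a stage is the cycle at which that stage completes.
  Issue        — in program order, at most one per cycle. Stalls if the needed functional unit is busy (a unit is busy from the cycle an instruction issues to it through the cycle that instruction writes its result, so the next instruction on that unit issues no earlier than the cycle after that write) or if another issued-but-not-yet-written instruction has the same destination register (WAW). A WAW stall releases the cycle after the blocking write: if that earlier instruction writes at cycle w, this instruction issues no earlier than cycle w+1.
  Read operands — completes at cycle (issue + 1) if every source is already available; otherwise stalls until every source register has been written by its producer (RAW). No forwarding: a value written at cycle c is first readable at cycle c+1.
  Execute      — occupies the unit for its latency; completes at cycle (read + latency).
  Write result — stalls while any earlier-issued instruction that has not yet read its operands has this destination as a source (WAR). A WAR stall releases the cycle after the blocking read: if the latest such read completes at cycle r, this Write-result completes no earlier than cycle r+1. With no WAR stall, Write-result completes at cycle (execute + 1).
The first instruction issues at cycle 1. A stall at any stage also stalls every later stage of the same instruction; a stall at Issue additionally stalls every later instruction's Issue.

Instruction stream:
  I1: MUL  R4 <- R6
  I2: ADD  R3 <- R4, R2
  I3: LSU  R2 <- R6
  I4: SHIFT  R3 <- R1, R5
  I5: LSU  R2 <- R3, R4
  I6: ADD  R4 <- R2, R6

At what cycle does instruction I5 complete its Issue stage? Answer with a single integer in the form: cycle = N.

cycle = 15

cycle 1: I1→MUL
cycle 2: I1 RO | I2→ADD
cycle 3: I3→LSU
cycle 4: I3 RO
cycle 5: I3 EX
cycle 8: I1 EX
cycle 9: I1 WR R4
cycle 10: I2 RO
cycle 11: I3 WR R2
cycle 12: I2 EX
cycle 13: I2 WR R3
cycle 14: I4→SHIFT
cycle 15: I4 RO | I5→LSU
cycle 16: I4 EX | I6→ADD
cycle 17: I4 WR R3
cycle 18: I5 RO
cycle 19: I5 EX
cycle 20: I5 WR R2
cycle 21: I6 RO
cycle 23: I6 EX
cycle 24: I6 WR R4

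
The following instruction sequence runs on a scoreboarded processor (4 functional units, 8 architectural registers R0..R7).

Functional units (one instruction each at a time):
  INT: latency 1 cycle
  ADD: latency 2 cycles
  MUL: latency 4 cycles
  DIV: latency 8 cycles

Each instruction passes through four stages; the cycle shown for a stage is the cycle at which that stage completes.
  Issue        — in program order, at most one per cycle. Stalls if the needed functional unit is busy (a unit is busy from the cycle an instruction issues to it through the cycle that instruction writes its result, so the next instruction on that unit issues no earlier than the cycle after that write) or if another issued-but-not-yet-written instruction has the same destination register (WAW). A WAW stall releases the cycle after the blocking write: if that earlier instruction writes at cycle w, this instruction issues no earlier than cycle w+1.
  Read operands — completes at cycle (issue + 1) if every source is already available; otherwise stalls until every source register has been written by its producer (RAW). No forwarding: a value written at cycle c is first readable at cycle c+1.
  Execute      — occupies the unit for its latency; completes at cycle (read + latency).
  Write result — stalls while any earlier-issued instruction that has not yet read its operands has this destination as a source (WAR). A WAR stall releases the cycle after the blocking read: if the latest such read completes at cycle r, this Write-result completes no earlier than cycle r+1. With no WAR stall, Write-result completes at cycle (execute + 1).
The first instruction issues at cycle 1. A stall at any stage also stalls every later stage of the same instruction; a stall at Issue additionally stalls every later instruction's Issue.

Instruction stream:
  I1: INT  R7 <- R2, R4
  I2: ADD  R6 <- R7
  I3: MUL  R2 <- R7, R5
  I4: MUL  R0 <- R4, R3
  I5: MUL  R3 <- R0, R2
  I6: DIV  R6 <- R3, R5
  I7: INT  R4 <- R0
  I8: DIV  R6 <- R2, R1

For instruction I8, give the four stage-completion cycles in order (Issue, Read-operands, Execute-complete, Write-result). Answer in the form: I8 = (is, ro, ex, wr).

I8 = (35, 36, 44, 45)

  I1 | 1 | 2 | 3 | 4
  I2 | 2 | 5 | 7 | 8   RAW R7: wait I1 write@4
  I3 | 3 | 5 | 9 | 10   RAW R7: wait I1 write@4
  I4 | 11 | 12 | 16 | 17   struct: MUL busy until I3 writes@10
  I5 | 18 | 19 | 23 | 24   struct: MUL busy until I4 writes@17
  I6 | 19 | 25 | 33 | 34   RAW R3: wait I5 write@24
  I7 | 20 | 21 | 22 | 23
  I8 | 35 | 36 | 44 | 45   struct: DIV busy until I6 writes@34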